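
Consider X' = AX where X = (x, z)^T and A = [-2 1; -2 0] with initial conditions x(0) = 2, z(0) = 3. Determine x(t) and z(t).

Coefficient matrix A = [[-2, 1], [-2, 0]].
Characteristic polynomial det(A - λI) = λ^2 + 2λ + 2 = 0.
Eigenvalues λ = -1 ± i (complex conjugate pair).
For λ=-1+i: an eigenvector is (-1,-1) - i(0,1) = (-1, -1 - i).
A real fundamental pair from Re and Im of e^((-1+i)t)v: X_1 = e^(-t)(cos(t)·(-1,-1) + sin(t)·(0,1)), X_2 = e^(-t)(sin(t)·(-1,-1) - cos(t)·(0,1)).
General solution: C_1X_1 + C_2X_2.
Applying x(0)=2, z(0)=3 gives C_1=-2, C_2=-1.

x(t) = e^(-t)sin(t) + 2e^(-t)cos(t), z(t) = -e^(-t)sin(t) + 3e^(-t)cos(t)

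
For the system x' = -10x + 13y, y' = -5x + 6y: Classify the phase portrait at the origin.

stable spiral

A = [[-10,13],[-5,6]]; det(A-λI) = λ^2 + 4λ + 5.
λ = -2 ± i: negative real part.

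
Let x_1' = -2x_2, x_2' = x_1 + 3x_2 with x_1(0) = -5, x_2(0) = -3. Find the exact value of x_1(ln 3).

51

A = [[0,-2],[1,3]]; eigenvalues λ = 1, 2.
Eigenvectors: (-2,1) for λ=1, (1,-1) for λ=2.
From the initial condition, c_1 = 8, c_2 = 11.
x_1(ln 3) = (8)(3^1)(-2) + (11)(3^2)(1) = 51.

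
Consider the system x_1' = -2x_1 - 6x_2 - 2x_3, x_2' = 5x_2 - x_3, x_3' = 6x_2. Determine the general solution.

x_1(t) = -2C_1e^(3t) + C_2e^(-2t) - 3C_3e^(2t), x_2(t) = C_1e^(3t) + C_3e^(2t), x_3(t) = 2C_1e^(3t) + 3C_3e^(2t)

Coefficient matrix A = [[-2, -6, -2], [0, 5, -1], [0, 6, 0]].
det(A - λI) = 0 gives eigenvalues λ = 3, -2, 2.
For λ=3: eigenvector (-2,1,2).
For λ=-2: eigenvector (1,0,0).
For λ=2: eigenvector (-3,1,3).
General solution: C_1e^(3t)(-2,1,2) + C_2e^(-2t)(1,0,0) + C_3e^(2t)(-3,1,3).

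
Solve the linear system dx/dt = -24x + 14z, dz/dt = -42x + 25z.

Coefficient matrix A = [[-24, 14], [-42, 25]].
Characteristic polynomial det(A - λI) = λ^2 - λ - 12 = 0.
Eigenvalues λ = 4, -3.
For λ=4: (A-λI) row 1 is [-28, 14], so an eigenvector is (-1, -2).
For λ=-3: (A-λI) row 1 is [-21, 14], so an eigenvector is (-2, -3).
General solution: c_1e^(4t)(-1,-2) + c_2e^(-3t)(-2,-3).

x(t) = -c_1e^(4t) - 2c_2e^(-3t), z(t) = -2c_1e^(4t) - 3c_2e^(-3t)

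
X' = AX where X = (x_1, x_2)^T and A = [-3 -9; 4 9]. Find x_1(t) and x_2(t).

Coefficient matrix A = [[-3, -9], [4, 9]].
Characteristic polynomial det(A - λI) = λ^2 - 6λ + 9 = 0.
Single eigenvalue λ = 3 with algebraic multiplicity 2.
Eigenvector v = (-3,2); generalized eigenvector w with (A-λI)w=v is (2,-1).
General solution: e^(3t)[C_1·v + C_2·(t·v + w)].

x_1(t) = -3C_1e^(3t) - 3C_2te^(3t) + 2C_2e^(3t), x_2(t) = 2C_1e^(3t) + 2C_2te^(3t) - C_2e^(3t)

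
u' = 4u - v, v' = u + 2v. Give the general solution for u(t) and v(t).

Coefficient matrix A = [[4, -1], [1, 2]].
Characteristic polynomial det(A - λI) = λ^2 - 6λ + 9 = 0.
Single eigenvalue λ = 3 with algebraic multiplicity 2.
Eigenvector v = (1,1); generalized eigenvector w with (A-λI)w=v is (2,1).
General solution: e^(3t)[C_1·v + C_2·(t·v + w)].

u(t) = C_1e^(3t) + C_2te^(3t) + 2C_2e^(3t), v(t) = C_1e^(3t) + C_2te^(3t) + C_2e^(3t)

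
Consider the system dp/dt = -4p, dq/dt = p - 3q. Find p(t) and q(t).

p(t) = -c_2e^(-4t), q(t) = -c_1e^(-3t) + c_2e^(-4t)

Coefficient matrix A = [[-4, 0], [1, -3]].
Characteristic polynomial det(A - λI) = λ^2 + 7λ + 12 = 0.
Eigenvalues λ = -3, -4.
For λ=-3: (A-λI) row 1 is [-1, 0], so an eigenvector is (0, -1).
For λ=-4: (A-λI) row 2 is [1, 1], so an eigenvector is (-1, 1).
General solution: c_1e^(-3t)(0,-1) + c_2e^(-4t)(-1,1).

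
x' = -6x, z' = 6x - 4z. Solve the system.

Coefficient matrix A = [[-6, 0], [6, -4]].
Characteristic polynomial det(A - λI) = λ^2 + 10λ + 24 = 0.
Eigenvalues λ = -6, -4.
For λ=-6: (A-λI) row 2 is [6, 2], so an eigenvector is (1, -3).
For λ=-4: (A-λI) row 1 is [-2, 0], so an eigenvector is (0, 1).
General solution: K_1e^(-6t)(1,-3) + K_2e^(-4t)(0,1).

x(t) = K_1e^(-6t), z(t) = -3K_1e^(-6t) + K_2e^(-4t)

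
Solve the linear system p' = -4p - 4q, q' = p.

Coefficient matrix A = [[-4, -4], [1, 0]].
Characteristic polynomial det(A - λI) = λ^2 + 4λ + 4 = 0.
Single eigenvalue λ = -2 with algebraic multiplicity 2.
Eigenvector v = (-2,1); generalized eigenvector w with (A-λI)w=v is (-1,1).
General solution: e^(-2t)[C_1·v + C_2·(t·v + w)].

p(t) = -2C_1e^(-2t) - 2C_2te^(-2t) - C_2e^(-2t), q(t) = C_1e^(-2t) + C_2te^(-2t) + C_2e^(-2t)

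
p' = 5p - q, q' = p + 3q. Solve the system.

Coefficient matrix A = [[5, -1], [1, 3]].
Characteristic polynomial det(A - λI) = λ^2 - 8λ + 16 = 0.
Single eigenvalue λ = 4 with algebraic multiplicity 2.
Eigenvector v = (1,1); generalized eigenvector w with (A-λI)w=v is (0,-1).
General solution: e^(4t)[K_1·v + K_2·(t·v + w)].

p(t) = K_1e^(4t) + K_2te^(4t), q(t) = K_1e^(4t) + K_2te^(4t) - K_2e^(4t)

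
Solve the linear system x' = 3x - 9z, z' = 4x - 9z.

Coefficient matrix A = [[3, -9], [4, -9]].
Characteristic polynomial det(A - λI) = λ^2 + 6λ + 9 = 0.
Single eigenvalue λ = -3 with algebraic multiplicity 2.
Eigenvector v = (-3,-2); generalized eigenvector w with (A-λI)w=v is (-2,-1).
General solution: e^(-3t)[C_1·v + C_2·(t·v + w)].

x(t) = -3C_1e^(-3t) - 3C_2te^(-3t) - 2C_2e^(-3t), z(t) = -2C_1e^(-3t) - 2C_2te^(-3t) - C_2e^(-3t)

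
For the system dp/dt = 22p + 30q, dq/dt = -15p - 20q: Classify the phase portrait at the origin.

unstable spiral

A = [[22,30],[-15,-20]]; det(A-λI) = λ^2 - 2λ + 10.
λ = 1 ± 3i: positive real part.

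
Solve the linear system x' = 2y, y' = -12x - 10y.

x(t) = c_1e^(-4t) + c_2e^(-6t), y(t) = -2c_1e^(-4t) - 3c_2e^(-6t)

Coefficient matrix A = [[0, 2], [-12, -10]].
Characteristic polynomial det(A - λI) = λ^2 + 10λ + 24 = 0.
Eigenvalues λ = -4, -6.
For λ=-4: (A-λI) row 1 is [4, 2], so an eigenvector is (1, -2).
For λ=-6: (A-λI) row 1 is [6, 2], so an eigenvector is (1, -3).
General solution: c_1e^(-4t)(1,-2) + c_2e^(-6t)(1,-3).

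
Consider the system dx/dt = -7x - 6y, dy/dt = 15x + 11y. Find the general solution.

x(t) = -K_1e^(2t)sin(3t) - K_1e^(2t)cos(3t) - K_2e^(2t)sin(3t) + K_2e^(2t)cos(3t), y(t) = K_1e^(2t)sin(3t) + 2K_1e^(2t)cos(3t) + 2K_2e^(2t)sin(3t) - K_2e^(2t)cos(3t)

Coefficient matrix A = [[-7, -6], [15, 11]].
Characteristic polynomial det(A - λI) = λ^2 - 4λ + 13 = 0.
Eigenvalues λ = 2 ± 3i (complex conjugate pair).
For λ=2+3i: an eigenvector is (-1,2) - i(-1,1) = (-1 + i, 2 - i).
A real fundamental pair from Re and Im of e^((2+3i)t)v: X_1 = e^(2t)(cos(3t)·(-1,2) + sin(3t)·(-1,1)), X_2 = e^(2t)(sin(3t)·(-1,2) - cos(3t)·(-1,1)).
General solution: K_1X_1 + K_2X_2.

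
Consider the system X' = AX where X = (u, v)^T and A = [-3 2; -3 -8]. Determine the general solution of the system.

Coefficient matrix A = [[-3, 2], [-3, -8]].
Characteristic polynomial det(A - λI) = λ^2 + 11λ + 30 = 0.
Eigenvalues λ = -5, -6.
For λ=-5: (A-λI) row 1 is [2, 2], so an eigenvector is (-1, 1).
For λ=-6: (A-λI) row 1 is [3, 2], so an eigenvector is (-2, 3).
General solution: K_1e^(-5t)(-1,1) + K_2e^(-6t)(-2,3).

u(t) = -K_1e^(-5t) - 2K_2e^(-6t), v(t) = K_1e^(-5t) + 3K_2e^(-6t)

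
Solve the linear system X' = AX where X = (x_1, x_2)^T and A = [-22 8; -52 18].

Coefficient matrix A = [[-22, 8], [-52, 18]].
Characteristic polynomial det(A - λI) = λ^2 + 4λ + 20 = 0.
Eigenvalues λ = -2 ± 4i (complex conjugate pair).
For λ=-2+4i: an eigenvector is (1,3) - i(1,2) = (1 - i, 3 - 2i).
A real fundamental pair from Re and Im of e^((-2+4i)t)v: X_1 = e^(-2t)(cos(4t)·(1,3) + sin(4t)·(1,2)), X_2 = e^(-2t)(sin(4t)·(1,3) - cos(4t)·(1,2)).
General solution: K_1X_1 + K_2X_2.

x_1(t) = K_1e^(-2t)sin(4t) + K_1e^(-2t)cos(4t) + K_2e^(-2t)sin(4t) - K_2e^(-2t)cos(4t), x_2(t) = 2K_1e^(-2t)sin(4t) + 3K_1e^(-2t)cos(4t) + 3K_2e^(-2t)sin(4t) - 2K_2e^(-2t)cos(4t)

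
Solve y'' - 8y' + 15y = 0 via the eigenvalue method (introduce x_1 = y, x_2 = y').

y(t) = C_1e^(3t) + C_2e^(5t)

Let x_1 = y, x_2 = y'. Then x_1' = x_2 and x_2' = -15x_1 + 8x_2.
A = [[0,1],[-15,8]]; det(A-λI) = λ^2 - 8λ + 15.
Eigenvalues λ = 3, 5 with eigenvectors (1,3), (1,5).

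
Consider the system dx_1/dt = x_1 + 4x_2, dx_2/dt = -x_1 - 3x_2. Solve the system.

Coefficient matrix A = [[1, 4], [-1, -3]].
Characteristic polynomial det(A - λI) = λ^2 + 2λ + 1 = 0.
Single eigenvalue λ = -1 with algebraic multiplicity 2.
Eigenvector v = (-2,1); generalized eigenvector w with (A-λI)w=v is (1,-1).
General solution: e^(-t)[c_1·v + c_2·(t·v + w)].

x_1(t) = -2c_1e^(-t) - 2c_2te^(-t) + c_2e^(-t), x_2(t) = c_1e^(-t) + c_2te^(-t) - c_2e^(-t)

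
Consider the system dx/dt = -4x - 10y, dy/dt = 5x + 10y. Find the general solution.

x(t) = K_1e^(3t)sin(t) - 3K_1e^(3t)cos(t) - 3K_2e^(3t)sin(t) - K_2e^(3t)cos(t), y(t) = -K_1e^(3t)sin(t) + 2K_1e^(3t)cos(t) + 2K_2e^(3t)sin(t) + K_2e^(3t)cos(t)

Coefficient matrix A = [[-4, -10], [5, 10]].
Characteristic polynomial det(A - λI) = λ^2 - 6λ + 10 = 0.
Eigenvalues λ = 3 ± i (complex conjugate pair).
For λ=3+i: an eigenvector is (-3,2) - i(1,-1) = (-3 - i, 2 + i).
A real fundamental pair from Re and Im of e^((3+i)t)v: X_1 = e^(3t)(cos(t)·(-3,2) + sin(t)·(1,-1)), X_2 = e^(3t)(sin(t)·(-3,2) - cos(t)·(1,-1)).
General solution: K_1X_1 + K_2X_2.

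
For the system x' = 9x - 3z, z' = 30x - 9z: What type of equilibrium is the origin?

center

A = [[9,-3],[30,-9]]; det(A-λI) = λ^2 + 9.
λ = 0 ± 3i: zero real part.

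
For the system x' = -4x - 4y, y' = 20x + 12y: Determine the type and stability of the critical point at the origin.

unstable spiral

A = [[-4,-4],[20,12]]; det(A-λI) = λ^2 - 8λ + 32.
λ = 4 ± 4i: positive real part.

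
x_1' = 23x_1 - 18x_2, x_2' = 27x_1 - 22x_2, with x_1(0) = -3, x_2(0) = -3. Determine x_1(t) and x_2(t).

Coefficient matrix A = [[23, -18], [27, -22]].
Characteristic polynomial det(A - λI) = λ^2 - λ - 20 = 0.
Eigenvalues λ = 5, -4.
For λ=5: (A-λI) row 1 is [18, -18], so an eigenvector is (-1, -1).
For λ=-4: (A-λI) row 1 is [27, -18], so an eigenvector is (-2, -3).
General solution: K_1e^(5t)(-1,-1) + K_2e^(-4t)(-2,-3).
Applying x_1(0)=-3, x_2(0)=-3 gives K_1=3, K_2=0.

x_1(t) = -3e^(5t), x_2(t) = -3e^(5t)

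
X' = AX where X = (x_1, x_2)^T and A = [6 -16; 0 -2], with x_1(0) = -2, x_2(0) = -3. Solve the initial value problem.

x_1(t) = 4e^(6t) - 6e^(-2t), x_2(t) = -3e^(-2t)

Coefficient matrix A = [[6, -16], [0, -2]].
Characteristic polynomial det(A - λI) = λ^2 - 4λ - 12 = 0.
Eigenvalues λ = 6, -2.
For λ=6: (A-λI) row 1 is [0, -16], so an eigenvector is (1, 0).
For λ=-2: (A-λI) row 1 is [8, -16], so an eigenvector is (2, 1).
General solution: K_1e^(6t)(1,0) + K_2e^(-2t)(2,1).
Applying x_1(0)=-2, x_2(0)=-3 gives K_1=4, K_2=-3.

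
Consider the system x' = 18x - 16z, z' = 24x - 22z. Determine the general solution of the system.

x(t) = -c_1e^(2t) - 2c_2e^(-6t), z(t) = -c_1e^(2t) - 3c_2e^(-6t)

Coefficient matrix A = [[18, -16], [24, -22]].
Characteristic polynomial det(A - λI) = λ^2 + 4λ - 12 = 0.
Eigenvalues λ = 2, -6.
For λ=2: (A-λI) row 1 is [16, -16], so an eigenvector is (-1, -1).
For λ=-6: (A-λI) row 1 is [24, -16], so an eigenvector is (-2, -3).
General solution: c_1e^(2t)(-1,-1) + c_2e^(-6t)(-2,-3).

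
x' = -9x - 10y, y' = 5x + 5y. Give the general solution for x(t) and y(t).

Coefficient matrix A = [[-9, -10], [5, 5]].
Characteristic polynomial det(A - λI) = λ^2 + 4λ + 5 = 0.
Eigenvalues λ = -2 ± i (complex conjugate pair).
For λ=-2+i: an eigenvector is (1,-1) - i(3,-2) = (1 - 3i, -1 + 2i).
A real fundamental pair from Re and Im of e^((-2+i)t)v: X_1 = e^(-2t)(cos(t)·(1,-1) + sin(t)·(3,-2)), X_2 = e^(-2t)(sin(t)·(1,-1) - cos(t)·(3,-2)).
General solution: c_1X_1 + c_2X_2.

x(t) = 3c_1e^(-2t)sin(t) + c_1e^(-2t)cos(t) + c_2e^(-2t)sin(t) - 3c_2e^(-2t)cos(t), y(t) = -2c_1e^(-2t)sin(t) - c_1e^(-2t)cos(t) - c_2e^(-2t)sin(t) + 2c_2e^(-2t)cos(t)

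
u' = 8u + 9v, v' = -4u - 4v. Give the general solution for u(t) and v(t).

Coefficient matrix A = [[8, 9], [-4, -4]].
Characteristic polynomial det(A - λI) = λ^2 - 4λ + 4 = 0.
Single eigenvalue λ = 2 with algebraic multiplicity 2.
Eigenvector v = (3,-2); generalized eigenvector w with (A-λI)w=v is (2,-1).
General solution: e^(2t)[K_1·v + K_2·(t·v + w)].

u(t) = 3K_1e^(2t) + 3K_2te^(2t) + 2K_2e^(2t), v(t) = -2K_1e^(2t) - 2K_2te^(2t) - K_2e^(2t)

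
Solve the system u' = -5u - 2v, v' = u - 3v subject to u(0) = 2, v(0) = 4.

u(t) = -10e^(-4t)sin(t) + 2e^(-4t)cos(t), v(t) = 6e^(-4t)sin(t) + 4e^(-4t)cos(t)

Coefficient matrix A = [[-5, -2], [1, -3]].
Characteristic polynomial det(A - λI) = λ^2 + 8λ + 17 = 0.
Eigenvalues λ = -4 ± i (complex conjugate pair).
For λ=-4+i: an eigenvector is (-1,1) - i(-1,0) = (-1 + i, 1).
A real fundamental pair from Re and Im of e^((-4+i)t)v: X_1 = e^(-4t)(cos(t)·(-1,1) + sin(t)·(-1,0)), X_2 = e^(-4t)(sin(t)·(-1,1) - cos(t)·(-1,0)).
General solution: C_1X_1 + C_2X_2.
Applying u(0)=2, v(0)=4 gives C_1=4, C_2=6.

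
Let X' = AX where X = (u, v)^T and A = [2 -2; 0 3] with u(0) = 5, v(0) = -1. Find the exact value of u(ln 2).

A = [[2,-2],[0,3]]; eigenvalues λ = 3, 2.
Eigenvectors: (-2,1) for λ=3, (1,0) for λ=2.
From the initial condition, c_1 = -1, c_2 = 3.
u(ln 2) = (-1)(2^3)(-2) + (3)(2^2)(1) = 28.

28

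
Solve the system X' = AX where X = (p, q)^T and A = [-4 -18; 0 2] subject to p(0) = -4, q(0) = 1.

Coefficient matrix A = [[-4, -18], [0, 2]].
Characteristic polynomial det(A - λI) = λ^2 + 2λ - 8 = 0.
Eigenvalues λ = 2, -4.
For λ=2: (A-λI) row 1 is [-6, -18], so an eigenvector is (3, -1).
For λ=-4: (A-λI) row 1 is [0, -18], so an eigenvector is (1, 0).
General solution: c_1e^(2t)(3,-1) + c_2e^(-4t)(1,0).
Applying p(0)=-4, q(0)=1 gives c_1=-1, c_2=-1.

p(t) = -3e^(2t) - e^(-4t), q(t) = e^(2t)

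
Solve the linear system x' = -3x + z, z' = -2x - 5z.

Coefficient matrix A = [[-3, 1], [-2, -5]].
Characteristic polynomial det(A - λI) = λ^2 + 8λ + 17 = 0.
Eigenvalues λ = -4 ± i (complex conjugate pair).
For λ=-4+i: an eigenvector is (0,-1) - i(-1,1) = (0 + i, -1 - i).
A real fundamental pair from Re and Im of e^((-4+i)t)v: X_1 = e^(-4t)(cos(t)·(0,-1) + sin(t)·(-1,1)), X_2 = e^(-4t)(sin(t)·(0,-1) - cos(t)·(-1,1)).
General solution: c_1X_1 + c_2X_2.

x(t) = -c_1e^(-4t)sin(t) + c_2e^(-4t)cos(t), z(t) = c_1e^(-4t)sin(t) - c_1e^(-4t)cos(t) - c_2e^(-4t)sin(t) - c_2e^(-4t)cos(t)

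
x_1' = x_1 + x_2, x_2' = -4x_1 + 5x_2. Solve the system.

Coefficient matrix A = [[1, 1], [-4, 5]].
Characteristic polynomial det(A - λI) = λ^2 - 6λ + 9 = 0.
Single eigenvalue λ = 3 with algebraic multiplicity 2.
Eigenvector v = (1,2); generalized eigenvector w with (A-λI)w=v is (1,3).
General solution: e^(3t)[K_1·v + K_2·(t·v + w)].

x_1(t) = K_1e^(3t) + K_2te^(3t) + K_2e^(3t), x_2(t) = 2K_1e^(3t) + 2K_2te^(3t) + 3K_2e^(3t)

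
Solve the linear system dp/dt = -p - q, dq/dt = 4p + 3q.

Coefficient matrix A = [[-1, -1], [4, 3]].
Characteristic polynomial det(A - λI) = λ^2 - 2λ + 1 = 0.
Single eigenvalue λ = 1 with algebraic multiplicity 2.
Eigenvector v = (-1,2); generalized eigenvector w with (A-λI)w=v is (1,-1).
General solution: e^(t)[c_1·v + c_2·(t·v + w)].

p(t) = -c_1e^(t) - c_2te^(t) + c_2e^(t), q(t) = 2c_1e^(t) + 2c_2te^(t) - c_2e^(t)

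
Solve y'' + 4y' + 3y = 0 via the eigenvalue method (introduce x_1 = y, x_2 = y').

Let x_1 = y, x_2 = y'. Then x_1' = x_2 and x_2' = -3x_1 - 4x_2.
A = [[0,1],[-3,-4]]; det(A-λI) = λ^2 + 4λ + 3.
Eigenvalues λ = -3, -1 with eigenvectors (1,-3), (1,-1).

y(t) = C_1e^(-3t) + C_2e^(-t)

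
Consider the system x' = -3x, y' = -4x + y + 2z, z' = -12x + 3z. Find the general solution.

Coefficient matrix A = [[-3, 0, 0], [-4, 1, 2], [-12, 0, 3]].
det(A - λI) = 0 gives eigenvalues λ = -3, 3, 1.
For λ=-3: eigenvector (1,0,2).
For λ=3: eigenvector (0,1,1).
For λ=1: eigenvector (0,-1,0).
General solution: K_1e^(-3t)(1,0,2) + K_2e^(3t)(0,1,1) + K_3e^(t)(0,-1,0).

x(t) = K_1e^(-3t), y(t) = K_2e^(3t) - K_3e^(t), z(t) = 2K_1e^(-3t) + K_2e^(3t)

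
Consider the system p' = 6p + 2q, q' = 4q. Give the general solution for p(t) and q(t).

Coefficient matrix A = [[6, 2], [0, 4]].
Characteristic polynomial det(A - λI) = λ^2 - 10λ + 24 = 0.
Eigenvalues λ = 4, 6.
For λ=4: (A-λI) row 1 is [2, 2], so an eigenvector is (-1, 1).
For λ=6: (A-λI) row 1 is [0, 2], so an eigenvector is (-1, 0).
General solution: K_1e^(4t)(-1,1) + K_2e^(6t)(-1,0).

p(t) = -K_1e^(4t) - K_2e^(6t), q(t) = K_1e^(4t)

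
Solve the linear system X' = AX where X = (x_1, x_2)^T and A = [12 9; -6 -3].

Coefficient matrix A = [[12, 9], [-6, -3]].
Characteristic polynomial det(A - λI) = λ^2 - 9λ + 18 = 0.
Eigenvalues λ = 3, 6.
For λ=3: (A-λI) row 1 is [9, 9], so an eigenvector is (1, -1).
For λ=6: (A-λI) row 1 is [6, 9], so an eigenvector is (-3, 2).
General solution: c_1e^(3t)(1,-1) + c_2e^(6t)(-3,2).

x_1(t) = c_1e^(3t) - 3c_2e^(6t), x_2(t) = -c_1e^(3t) + 2c_2e^(6t)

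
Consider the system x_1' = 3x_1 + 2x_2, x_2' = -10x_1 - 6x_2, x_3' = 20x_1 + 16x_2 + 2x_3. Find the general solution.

Coefficient matrix A = [[3, 2, 0], [-10, -6, 0], [20, 16, 2]].
det(A - λI) = 0 gives eigenvalues λ = -1, -2, 2.
For λ=-1: eigenvector (1,-2,4).
For λ=-2: eigenvector (-2,5,-10).
For λ=2: eigenvector (0,0,1).
General solution: K_1e^(-t)(1,-2,4) + K_2e^(-2t)(-2,5,-10) + K_3e^(2t)(0,0,1).

x_1(t) = K_1e^(-t) - 2K_2e^(-2t), x_2(t) = -2K_1e^(-t) + 5K_2e^(-2t), x_3(t) = 4K_1e^(-t) - 10K_2e^(-2t) + K_3e^(2t)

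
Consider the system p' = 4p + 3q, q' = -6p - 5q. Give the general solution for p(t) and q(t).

p(t) = K_1e^(t) - K_2e^(-2t), q(t) = -K_1e^(t) + 2K_2e^(-2t)

Coefficient matrix A = [[4, 3], [-6, -5]].
Characteristic polynomial det(A - λI) = λ^2 + λ - 2 = 0.
Eigenvalues λ = 1, -2.
For λ=1: (A-λI) row 1 is [3, 3], so an eigenvector is (1, -1).
For λ=-2: (A-λI) row 1 is [6, 3], so an eigenvector is (-1, 2).
General solution: K_1e^(t)(1,-1) + K_2e^(-2t)(-1,2).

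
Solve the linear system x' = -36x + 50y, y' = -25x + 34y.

Coefficient matrix A = [[-36, 50], [-25, 34]].
Characteristic polynomial det(A - λI) = λ^2 + 2λ + 26 = 0.
Eigenvalues λ = -1 ± 5i (complex conjugate pair).
For λ=-1+5i: an eigenvector is (1,1) - i(3,2) = (1 - 3i, 1 - 2i).
A real fundamental pair from Re and Im of e^((-1+5i)t)v: X_1 = e^(-t)(cos(5t)·(1,1) + sin(5t)·(3,2)), X_2 = e^(-t)(sin(5t)·(1,1) - cos(5t)·(3,2)).
General solution: c_1X_1 + c_2X_2.

x(t) = 3c_1e^(-t)sin(5t) + c_1e^(-t)cos(5t) + c_2e^(-t)sin(5t) - 3c_2e^(-t)cos(5t), y(t) = 2c_1e^(-t)sin(5t) + c_1e^(-t)cos(5t) + c_2e^(-t)sin(5t) - 2c_2e^(-t)cos(5t)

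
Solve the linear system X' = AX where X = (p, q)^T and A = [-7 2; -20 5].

Coefficient matrix A = [[-7, 2], [-20, 5]].
Characteristic polynomial det(A - λI) = λ^2 + 2λ + 5 = 0.
Eigenvalues λ = -1 ± 2i (complex conjugate pair).
For λ=-1+2i: an eigenvector is (-1,-3) - i(0,1) = (-1, -3 - i).
A real fundamental pair from Re and Im of e^((-1+2i)t)v: X_1 = e^(-t)(cos(2t)·(-1,-3) + sin(2t)·(0,1)), X_2 = e^(-t)(sin(2t)·(-1,-3) - cos(2t)·(0,1)).
General solution: K_1X_1 + K_2X_2.

p(t) = -K_1e^(-t)cos(2t) - K_2e^(-t)sin(2t), q(t) = K_1e^(-t)sin(2t) - 3K_1e^(-t)cos(2t) - 3K_2e^(-t)sin(2t) - K_2e^(-t)cos(2t)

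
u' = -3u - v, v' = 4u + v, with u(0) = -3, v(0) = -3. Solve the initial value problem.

Coefficient matrix A = [[-3, -1], [4, 1]].
Characteristic polynomial det(A - λI) = λ^2 + 2λ + 1 = 0.
Single eigenvalue λ = -1 with algebraic multiplicity 2.
Eigenvector v = (1,-2); generalized eigenvector w with (A-λI)w=v is (1,-3).
General solution: e^(-t)[K_1·v + K_2·(t·v + w)].
Applying u(0)=-3, v(0)=-3 gives K_1=-12, K_2=9.

u(t) = 9te^(-t) - 3e^(-t), v(t) = -18te^(-t) - 3e^(-t)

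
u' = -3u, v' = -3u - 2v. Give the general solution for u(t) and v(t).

u(t) = -K_2e^(-3t), v(t) = -K_1e^(-2t) - 3K_2e^(-3t)

Coefficient matrix A = [[-3, 0], [-3, -2]].
Characteristic polynomial det(A - λI) = λ^2 + 5λ + 6 = 0.
Eigenvalues λ = -2, -3.
For λ=-2: (A-λI) row 1 is [-1, 0], so an eigenvector is (0, -1).
For λ=-3: (A-λI) row 2 is [-3, 1], so an eigenvector is (-1, -3).
General solution: K_1e^(-2t)(0,-1) + K_2e^(-3t)(-1,-3).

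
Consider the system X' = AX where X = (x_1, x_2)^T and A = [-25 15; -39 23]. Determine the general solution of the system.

Coefficient matrix A = [[-25, 15], [-39, 23]].
Characteristic polynomial det(A - λI) = λ^2 + 2λ + 10 = 0.
Eigenvalues λ = -1 ± 3i (complex conjugate pair).
For λ=-1+3i: an eigenvector is (-1,-2) - i(-2,-3) = (-1 + 2i, -2 + 3i).
A real fundamental pair from Re and Im of e^((-1+3i)t)v: X_1 = e^(-t)(cos(3t)·(-1,-2) + sin(3t)·(-2,-3)), X_2 = e^(-t)(sin(3t)·(-1,-2) - cos(3t)·(-2,-3)).
General solution: c_1X_1 + c_2X_2.

x_1(t) = -2c_1e^(-t)sin(3t) - c_1e^(-t)cos(3t) - c_2e^(-t)sin(3t) + 2c_2e^(-t)cos(3t), x_2(t) = -3c_1e^(-t)sin(3t) - 2c_1e^(-t)cos(3t) - 2c_2e^(-t)sin(3t) + 3c_2e^(-t)cos(3t)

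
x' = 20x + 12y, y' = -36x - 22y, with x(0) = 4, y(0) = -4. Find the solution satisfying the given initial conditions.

x(t) = 8e^(2t) - 4e^(-4t), y(t) = -12e^(2t) + 8e^(-4t)

Coefficient matrix A = [[20, 12], [-36, -22]].
Characteristic polynomial det(A - λI) = λ^2 + 2λ - 8 = 0.
Eigenvalues λ = 2, -4.
For λ=2: (A-λI) row 1 is [18, 12], so an eigenvector is (-2, 3).
For λ=-4: (A-λI) row 1 is [24, 12], so an eigenvector is (-1, 2).
General solution: C_1e^(2t)(-2,3) + C_2e^(-4t)(-1,2).
Applying x(0)=4, y(0)=-4 gives C_1=-4, C_2=4.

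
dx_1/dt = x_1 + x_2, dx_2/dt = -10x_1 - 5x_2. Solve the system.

Coefficient matrix A = [[1, 1], [-10, -5]].
Characteristic polynomial det(A - λI) = λ^2 + 4λ + 5 = 0.
Eigenvalues λ = -2 ± i (complex conjugate pair).
For λ=-2+i: an eigenvector is (1,-3) - i(0,-1) = (1, -3 + i).
A real fundamental pair from Re and Im of e^((-2+i)t)v: X_1 = e^(-2t)(cos(t)·(1,-3) + sin(t)·(0,-1)), X_2 = e^(-2t)(sin(t)·(1,-3) - cos(t)·(0,-1)).
General solution: K_1X_1 + K_2X_2.

x_1(t) = K_1e^(-2t)cos(t) + K_2e^(-2t)sin(t), x_2(t) = -K_1e^(-2t)sin(t) - 3K_1e^(-2t)cos(t) - 3K_2e^(-2t)sin(t) + K_2e^(-2t)cos(t)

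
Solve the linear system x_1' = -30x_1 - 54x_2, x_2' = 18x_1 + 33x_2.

x_1(t) = 2c_1e^(-3t) - 3c_2e^(6t), x_2(t) = -c_1e^(-3t) + 2c_2e^(6t)

Coefficient matrix A = [[-30, -54], [18, 33]].
Characteristic polynomial det(A - λI) = λ^2 - 3λ - 18 = 0.
Eigenvalues λ = -3, 6.
For λ=-3: (A-λI) row 1 is [-27, -54], so an eigenvector is (2, -1).
For λ=6: (A-λI) row 1 is [-36, -54], so an eigenvector is (-3, 2).
General solution: c_1e^(-3t)(2,-1) + c_2e^(6t)(-3,2).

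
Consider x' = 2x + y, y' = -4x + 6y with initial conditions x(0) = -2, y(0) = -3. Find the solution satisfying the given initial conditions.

Coefficient matrix A = [[2, 1], [-4, 6]].
Characteristic polynomial det(A - λI) = λ^2 - 8λ + 16 = 0.
Single eigenvalue λ = 4 with algebraic multiplicity 2.
Eigenvector v = (-1,-2); generalized eigenvector w with (A-λI)w=v is (2,3).
General solution: e^(4t)[c_1·v + c_2·(t·v + w)].
Applying x(0)=-2, y(0)=-3 gives c_1=0, c_2=-1.

x(t) = te^(4t) - 2e^(4t), y(t) = 2te^(4t) - 3e^(4t)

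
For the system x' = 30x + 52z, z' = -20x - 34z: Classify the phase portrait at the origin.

A = [[30,52],[-20,-34]]; det(A-λI) = λ^2 + 4λ + 20.
λ = -2 ± 4i: negative real part.

stable spiral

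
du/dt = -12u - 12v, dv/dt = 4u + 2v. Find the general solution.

u(t) = -3c_1e^(-4t) - 2c_2e^(-6t), v(t) = 2c_1e^(-4t) + c_2e^(-6t)

Coefficient matrix A = [[-12, -12], [4, 2]].
Characteristic polynomial det(A - λI) = λ^2 + 10λ + 24 = 0.
Eigenvalues λ = -4, -6.
For λ=-4: (A-λI) row 1 is [-8, -12], so an eigenvector is (-3, 2).
For λ=-6: (A-λI) row 1 is [-6, -12], so an eigenvector is (-2, 1).
General solution: c_1e^(-4t)(-3,2) + c_2e^(-6t)(-2,1).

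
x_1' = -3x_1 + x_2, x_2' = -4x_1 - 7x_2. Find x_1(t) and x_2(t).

Coefficient matrix A = [[-3, 1], [-4, -7]].
Characteristic polynomial det(A - λI) = λ^2 + 10λ + 25 = 0.
Single eigenvalue λ = -5 with algebraic multiplicity 2.
Eigenvector v = (-1,2); generalized eigenvector w with (A-λI)w=v is (0,-1).
General solution: e^(-5t)[K_1·v + K_2·(t·v + w)].

x_1(t) = -K_1e^(-5t) - K_2te^(-5t), x_2(t) = 2K_1e^(-5t) + 2K_2te^(-5t) - K_2e^(-5t)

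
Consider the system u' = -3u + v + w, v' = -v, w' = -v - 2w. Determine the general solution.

Coefficient matrix A = [[-3, 1, 1], [0, -1, 0], [0, -1, -2]].
det(A - λI) = 0 gives eigenvalues λ = -3, -1, -2.
For λ=-3: eigenvector (1,0,0).
For λ=-1: eigenvector (0,1,-1).
For λ=-2: eigenvector (1,0,1).
General solution: C_1e^(-3t)(1,0,0) + C_2e^(-t)(0,1,-1) + C_3e^(-2t)(1,0,1).

u(t) = C_1e^(-3t) + C_3e^(-2t), v(t) = C_2e^(-t), w(t) = -C_2e^(-t) + C_3e^(-2t)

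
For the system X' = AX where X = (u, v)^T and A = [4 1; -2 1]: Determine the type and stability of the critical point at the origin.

unstable node

A = [[4,1],[-2,1]]; det(A-λI) = λ^2 - 5λ + 6.
λ = 3, 2: both positive.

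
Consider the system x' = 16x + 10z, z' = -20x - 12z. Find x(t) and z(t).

Coefficient matrix A = [[16, 10], [-20, -12]].
Characteristic polynomial det(A - λI) = λ^2 - 4λ + 8 = 0.
Eigenvalues λ = 2 ± 2i (complex conjugate pair).
For λ=2+2i: an eigenvector is (-2,3) - i(1,-1) = (-2 - i, 3 + i).
A real fundamental pair from Re and Im of e^((2+2i)t)v: X_1 = e^(2t)(cos(2t)·(-2,3) + sin(2t)·(1,-1)), X_2 = e^(2t)(sin(2t)·(-2,3) - cos(2t)·(1,-1)).
General solution: c_1X_1 + c_2X_2.

x(t) = c_1e^(2t)sin(2t) - 2c_1e^(2t)cos(2t) - 2c_2e^(2t)sin(2t) - c_2e^(2t)cos(2t), z(t) = -c_1e^(2t)sin(2t) + 3c_1e^(2t)cos(2t) + 3c_2e^(2t)sin(2t) + c_2e^(2t)cos(2t)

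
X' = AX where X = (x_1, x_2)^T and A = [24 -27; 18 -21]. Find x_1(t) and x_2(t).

x_1(t) = 3c_1e^(6t) + c_2e^(-3t), x_2(t) = 2c_1e^(6t) + c_2e^(-3t)

Coefficient matrix A = [[24, -27], [18, -21]].
Characteristic polynomial det(A - λI) = λ^2 - 3λ - 18 = 0.
Eigenvalues λ = 6, -3.
For λ=6: (A-λI) row 1 is [18, -27], so an eigenvector is (3, 2).
For λ=-3: (A-λI) row 1 is [27, -27], so an eigenvector is (1, 1).
General solution: c_1e^(6t)(3,2) + c_2e^(-3t)(1,1).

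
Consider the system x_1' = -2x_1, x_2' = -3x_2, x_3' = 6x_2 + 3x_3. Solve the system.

Coefficient matrix A = [[-2, 0, 0], [0, -3, 0], [0, 6, 3]].
det(A - λI) = 0 gives eigenvalues λ = -2, -3, 3.
For λ=-2: eigenvector (1,0,0).
For λ=-3: eigenvector (0,1,-1).
For λ=3: eigenvector (0,0,1).
General solution: c_1e^(-2t)(1,0,0) + c_2e^(-3t)(0,1,-1) + c_3e^(3t)(0,0,1).

x_1(t) = c_1e^(-2t), x_2(t) = c_2e^(-3t), x_3(t) = -c_2e^(-3t) + c_3e^(3t)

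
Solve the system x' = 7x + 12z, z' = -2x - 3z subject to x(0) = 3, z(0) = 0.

Coefficient matrix A = [[7, 12], [-2, -3]].
Characteristic polynomial det(A - λI) = λ^2 - 4λ + 3 = 0.
Eigenvalues λ = 1, 3.
For λ=1: (A-λI) row 1 is [6, 12], so an eigenvector is (2, -1).
For λ=3: (A-λI) row 1 is [4, 12], so an eigenvector is (-3, 1).
General solution: K_1e^(t)(2,-1) + K_2e^(3t)(-3,1).
Applying x(0)=3, z(0)=0 gives K_1=-3, K_2=-3.

x(t) = 9e^(3t) - 6e^(t), z(t) = -3e^(3t) + 3e^(t)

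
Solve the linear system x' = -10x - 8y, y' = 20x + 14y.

Coefficient matrix A = [[-10, -8], [20, 14]].
Characteristic polynomial det(A - λI) = λ^2 - 4λ + 20 = 0.
Eigenvalues λ = 2 ± 4i (complex conjugate pair).
For λ=2+4i: an eigenvector is (-1,2) - i(-1,1) = (-1 + i, 2 - i).
A real fundamental pair from Re and Im of e^((2+4i)t)v: X_1 = e^(2t)(cos(4t)·(-1,2) + sin(4t)·(-1,1)), X_2 = e^(2t)(sin(4t)·(-1,2) - cos(4t)·(-1,1)).
General solution: K_1X_1 + K_2X_2.

x(t) = -K_1e^(2t)sin(4t) - K_1e^(2t)cos(4t) - K_2e^(2t)sin(4t) + K_2e^(2t)cos(4t), y(t) = K_1e^(2t)sin(4t) + 2K_1e^(2t)cos(4t) + 2K_2e^(2t)sin(4t) - K_2e^(2t)cos(4t)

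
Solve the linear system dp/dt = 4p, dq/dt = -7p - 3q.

p(t) = K_1e^(4t), q(t) = -K_1e^(4t) - K_2e^(-3t)

Coefficient matrix A = [[4, 0], [-7, -3]].
Characteristic polynomial det(A - λI) = λ^2 - λ - 12 = 0.
Eigenvalues λ = 4, -3.
For λ=4: (A-λI) row 2 is [-7, -7], so an eigenvector is (1, -1).
For λ=-3: (A-λI) row 1 is [7, 0], so an eigenvector is (0, -1).
General solution: K_1e^(4t)(1,-1) + K_2e^(-3t)(0,-1).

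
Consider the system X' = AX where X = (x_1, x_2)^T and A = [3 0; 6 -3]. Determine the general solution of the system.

x_1(t) = -K_2e^(3t), x_2(t) = K_1e^(-3t) - K_2e^(3t)

Coefficient matrix A = [[3, 0], [6, -3]].
Characteristic polynomial det(A - λI) = λ^2 - 9 = 0.
Eigenvalues λ = -3, 3.
For λ=-3: (A-λI) row 1 is [6, 0], so an eigenvector is (0, 1).
For λ=3: (A-λI) row 2 is [6, -6], so an eigenvector is (-1, -1).
General solution: K_1e^(-3t)(0,1) + K_2e^(3t)(-1,-1).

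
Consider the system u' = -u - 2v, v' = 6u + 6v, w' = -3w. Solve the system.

Coefficient matrix A = [[-1, -2, 0], [6, 6, 0], [0, 0, -3]].
det(A - λI) = 0 gives eigenvalues λ = 3, 2, -3.
For λ=3: eigenvector (1,-2,0).
For λ=2: eigenvector (2,-3,0).
For λ=-3: eigenvector (0,0,1).
General solution: c_1e^(3t)(1,-2,0) + c_2e^(2t)(2,-3,0) + c_3e^(-3t)(0,0,1).

u(t) = c_1e^(3t) + 2c_2e^(2t), v(t) = -2c_1e^(3t) - 3c_2e^(2t), w(t) = c_3e^(-3t)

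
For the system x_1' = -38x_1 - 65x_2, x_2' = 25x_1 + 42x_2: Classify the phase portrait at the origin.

unstable spiral

A = [[-38,-65],[25,42]]; det(A-λI) = λ^2 - 4λ + 29.
λ = 2 ± 5i: positive real part.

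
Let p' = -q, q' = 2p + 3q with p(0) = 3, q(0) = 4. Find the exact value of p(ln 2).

A = [[0,-1],[2,3]]; eigenvalues λ = 1, 2.
Eigenvectors: (1,-1) for λ=1, (-1,2) for λ=2.
From the initial condition, c_1 = 10, c_2 = 7.
p(ln 2) = (10)(2^1)(1) + (7)(2^2)(-1) = -8.

-8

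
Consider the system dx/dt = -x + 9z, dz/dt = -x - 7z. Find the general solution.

x(t) = 3K_1e^(-4t) + 3K_2te^(-4t) + K_2e^(-4t), z(t) = -K_1e^(-4t) - K_2te^(-4t)

Coefficient matrix A = [[-1, 9], [-1, -7]].
Characteristic polynomial det(A - λI) = λ^2 + 8λ + 16 = 0.
Single eigenvalue λ = -4 with algebraic multiplicity 2.
Eigenvector v = (3,-1); generalized eigenvector w with (A-λI)w=v is (1,0).
General solution: e^(-4t)[K_1·v + K_2·(t·v + w)].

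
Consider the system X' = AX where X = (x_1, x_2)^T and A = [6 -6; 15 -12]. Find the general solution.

x_1(t) = -c_1e^(-3t)sin(3t) + c_1e^(-3t)cos(3t) + c_2e^(-3t)sin(3t) + c_2e^(-3t)cos(3t), x_2(t) = -c_1e^(-3t)sin(3t) + 2c_1e^(-3t)cos(3t) + 2c_2e^(-3t)sin(3t) + c_2e^(-3t)cos(3t)

Coefficient matrix A = [[6, -6], [15, -12]].
Characteristic polynomial det(A - λI) = λ^2 + 6λ + 18 = 0.
Eigenvalues λ = -3 ± 3i (complex conjugate pair).
For λ=-3+3i: an eigenvector is (1,2) - i(-1,-1) = (1 + i, 2 + i).
A real fundamental pair from Re and Im of e^((-3+3i)t)v: X_1 = e^(-3t)(cos(3t)·(1,2) + sin(3t)·(-1,-1)), X_2 = e^(-3t)(sin(3t)·(1,2) - cos(3t)·(-1,-1)).
General solution: c_1X_1 + c_2X_2.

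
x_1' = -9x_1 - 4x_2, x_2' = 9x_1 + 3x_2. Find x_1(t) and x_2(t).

Coefficient matrix A = [[-9, -4], [9, 3]].
Characteristic polynomial det(A - λI) = λ^2 + 6λ + 9 = 0.
Single eigenvalue λ = -3 with algebraic multiplicity 2.
Eigenvector v = (2,-3); generalized eigenvector w with (A-λI)w=v is (-1,1).
General solution: e^(-3t)[c_1·v + c_2·(t·v + w)].

x_1(t) = 2c_1e^(-3t) + 2c_2te^(-3t) - c_2e^(-3t), x_2(t) = -3c_1e^(-3t) - 3c_2te^(-3t) + c_2e^(-3t)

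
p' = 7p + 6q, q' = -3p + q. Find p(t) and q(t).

p(t) = -C_1e^(4t)sin(3t) - C_1e^(4t)cos(3t) - C_2e^(4t)sin(3t) + C_2e^(4t)cos(3t), q(t) = C_1e^(4t)sin(3t) - C_2e^(4t)cos(3t)

Coefficient matrix A = [[7, 6], [-3, 1]].
Characteristic polynomial det(A - λI) = λ^2 - 8λ + 25 = 0.
Eigenvalues λ = 4 ± 3i (complex conjugate pair).
For λ=4+3i: an eigenvector is (-1,0) - i(-1,1) = (-1 + i, 0 - i).
A real fundamental pair from Re and Im of e^((4+3i)t)v: X_1 = e^(4t)(cos(3t)·(-1,0) + sin(3t)·(-1,1)), X_2 = e^(4t)(sin(3t)·(-1,0) - cos(3t)·(-1,1)).
General solution: C_1X_1 + C_2X_2.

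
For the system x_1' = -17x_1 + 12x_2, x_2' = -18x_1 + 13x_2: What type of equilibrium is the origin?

saddle

A = [[-17,12],[-18,13]]; det(A-λI) = λ^2 + 4λ - 5.
λ = -5, 1: opposite signs.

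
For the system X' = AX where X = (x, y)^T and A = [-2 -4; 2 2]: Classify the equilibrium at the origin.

A = [[-2,-4],[2,2]]; det(A-λI) = λ^2 + 4.
λ = 0 ± 2i: zero real part.

center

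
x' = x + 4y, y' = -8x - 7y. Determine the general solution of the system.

x(t) = -c_1e^(-3t)cos(4t) - c_2e^(-3t)sin(4t), y(t) = c_1e^(-3t)sin(4t) + c_1e^(-3t)cos(4t) + c_2e^(-3t)sin(4t) - c_2e^(-3t)cos(4t)

Coefficient matrix A = [[1, 4], [-8, -7]].
Characteristic polynomial det(A - λI) = λ^2 + 6λ + 25 = 0.
Eigenvalues λ = -3 ± 4i (complex conjugate pair).
For λ=-3+4i: an eigenvector is (-1,1) - i(0,1) = (-1, 1 - i).
A real fundamental pair from Re and Im of e^((-3+4i)t)v: X_1 = e^(-3t)(cos(4t)·(-1,1) + sin(4t)·(0,1)), X_2 = e^(-3t)(sin(4t)·(-1,1) - cos(4t)·(0,1)).
General solution: c_1X_1 + c_2X_2.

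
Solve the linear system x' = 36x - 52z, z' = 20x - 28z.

x(t) = 2c_1e^(4t)sin(4t) - 3c_1e^(4t)cos(4t) - 3c_2e^(4t)sin(4t) - 2c_2e^(4t)cos(4t), z(t) = c_1e^(4t)sin(4t) - 2c_1e^(4t)cos(4t) - 2c_2e^(4t)sin(4t) - c_2e^(4t)cos(4t)

Coefficient matrix A = [[36, -52], [20, -28]].
Characteristic polynomial det(A - λI) = λ^2 - 8λ + 32 = 0.
Eigenvalues λ = 4 ± 4i (complex conjugate pair).
For λ=4+4i: an eigenvector is (-3,-2) - i(2,1) = (-3 - 2i, -2 - i).
A real fundamental pair from Re and Im of e^((4+4i)t)v: X_1 = e^(4t)(cos(4t)·(-3,-2) + sin(4t)·(2,1)), X_2 = e^(4t)(sin(4t)·(-3,-2) - cos(4t)·(2,1)).
General solution: c_1X_1 + c_2X_2.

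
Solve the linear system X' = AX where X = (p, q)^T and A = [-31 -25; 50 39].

p(t) = 2K_1e^(4t)sin(5t) - K_1e^(4t)cos(5t) - K_2e^(4t)sin(5t) - 2K_2e^(4t)cos(5t), q(t) = -3K_1e^(4t)sin(5t) + K_1e^(4t)cos(5t) + K_2e^(4t)sin(5t) + 3K_2e^(4t)cos(5t)

Coefficient matrix A = [[-31, -25], [50, 39]].
Characteristic polynomial det(A - λI) = λ^2 - 8λ + 41 = 0.
Eigenvalues λ = 4 ± 5i (complex conjugate pair).
For λ=4+5i: an eigenvector is (-1,1) - i(2,-3) = (-1 - 2i, 1 + 3i).
A real fundamental pair from Re and Im of e^((4+5i)t)v: X_1 = e^(4t)(cos(5t)·(-1,1) + sin(5t)·(2,-3)), X_2 = e^(4t)(sin(5t)·(-1,1) - cos(5t)·(2,-3)).
General solution: K_1X_1 + K_2X_2.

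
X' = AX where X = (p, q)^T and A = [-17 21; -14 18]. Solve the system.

Coefficient matrix A = [[-17, 21], [-14, 18]].
Characteristic polynomial det(A - λI) = λ^2 - λ - 12 = 0.
Eigenvalues λ = 4, -3.
For λ=4: (A-λI) row 1 is [-21, 21], so an eigenvector is (-1, -1).
For λ=-3: (A-λI) row 1 is [-14, 21], so an eigenvector is (3, 2).
General solution: c_1e^(4t)(-1,-1) + c_2e^(-3t)(3,2).

p(t) = -c_1e^(4t) + 3c_2e^(-3t), q(t) = -c_1e^(4t) + 2c_2e^(-3t)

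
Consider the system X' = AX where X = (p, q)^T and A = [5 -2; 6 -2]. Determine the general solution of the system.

Coefficient matrix A = [[5, -2], [6, -2]].
Characteristic polynomial det(A - λI) = λ^2 - 3λ + 2 = 0.
Eigenvalues λ = 1, 2.
For λ=1: (A-λI) row 1 is [4, -2], so an eigenvector is (1, 2).
For λ=2: (A-λI) row 1 is [3, -2], so an eigenvector is (-2, -3).
General solution: c_1e^(t)(1,2) + c_2e^(2t)(-2,-3).

p(t) = c_1e^(t) - 2c_2e^(2t), q(t) = 2c_1e^(t) - 3c_2e^(2t)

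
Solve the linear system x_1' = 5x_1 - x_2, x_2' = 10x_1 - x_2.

x_1(t) = K_1e^(2t)sin(t) - K_2e^(2t)cos(t), x_2(t) = 3K_1e^(2t)sin(t) - K_1e^(2t)cos(t) - K_2e^(2t)sin(t) - 3K_2e^(2t)cos(t)

Coefficient matrix A = [[5, -1], [10, -1]].
Characteristic polynomial det(A - λI) = λ^2 - 4λ + 5 = 0.
Eigenvalues λ = 2 ± i (complex conjugate pair).
For λ=2+i: an eigenvector is (0,-1) - i(1,3) = (0 - i, -1 - 3i).
A real fundamental pair from Re and Im of e^((2+i)t)v: X_1 = e^(2t)(cos(t)·(0,-1) + sin(t)·(1,3)), X_2 = e^(2t)(sin(t)·(0,-1) - cos(t)·(1,3)).
General solution: K_1X_1 + K_2X_2.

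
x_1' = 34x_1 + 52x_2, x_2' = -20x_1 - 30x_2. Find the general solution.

x_1(t) = 3c_1e^(2t)sin(4t) + 2c_1e^(2t)cos(4t) + 2c_2e^(2t)sin(4t) - 3c_2e^(2t)cos(4t), x_2(t) = -2c_1e^(2t)sin(4t) - c_1e^(2t)cos(4t) - c_2e^(2t)sin(4t) + 2c_2e^(2t)cos(4t)

Coefficient matrix A = [[34, 52], [-20, -30]].
Characteristic polynomial det(A - λI) = λ^2 - 4λ + 20 = 0.
Eigenvalues λ = 2 ± 4i (complex conjugate pair).
For λ=2+4i: an eigenvector is (2,-1) - i(3,-2) = (2 - 3i, -1 + 2i).
A real fundamental pair from Re and Im of e^((2+4i)t)v: X_1 = e^(2t)(cos(4t)·(2,-1) + sin(4t)·(3,-2)), X_2 = e^(2t)(sin(4t)·(2,-1) - cos(4t)·(3,-2)).
General solution: c_1X_1 + c_2X_2.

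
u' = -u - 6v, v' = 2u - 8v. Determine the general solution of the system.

Coefficient matrix A = [[-1, -6], [2, -8]].
Characteristic polynomial det(A - λI) = λ^2 + 9λ + 20 = 0.
Eigenvalues λ = -4, -5.
For λ=-4: (A-λI) row 1 is [3, -6], so an eigenvector is (2, 1).
For λ=-5: (A-λI) row 1 is [4, -6], so an eigenvector is (-3, -2).
General solution: c_1e^(-4t)(2,1) + c_2e^(-5t)(-3,-2).

u(t) = 2c_1e^(-4t) - 3c_2e^(-5t), v(t) = c_1e^(-4t) - 2c_2e^(-5t)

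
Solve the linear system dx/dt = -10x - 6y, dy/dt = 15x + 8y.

x(t) = C_1e^(-t)sin(3t) + C_1e^(-t)cos(3t) + C_2e^(-t)sin(3t) - C_2e^(-t)cos(3t), y(t) = -C_1e^(-t)sin(3t) - 2C_1e^(-t)cos(3t) - 2C_2e^(-t)sin(3t) + C_2e^(-t)cos(3t)

Coefficient matrix A = [[-10, -6], [15, 8]].
Characteristic polynomial det(A - λI) = λ^2 + 2λ + 10 = 0.
Eigenvalues λ = -1 ± 3i (complex conjugate pair).
For λ=-1+3i: an eigenvector is (1,-2) - i(1,-1) = (1 - i, -2 + i).
A real fundamental pair from Re and Im of e^((-1+3i)t)v: X_1 = e^(-t)(cos(3t)·(1,-2) + sin(3t)·(1,-1)), X_2 = e^(-t)(sin(3t)·(1,-2) - cos(3t)·(1,-1)).
General solution: C_1X_1 + C_2X_2.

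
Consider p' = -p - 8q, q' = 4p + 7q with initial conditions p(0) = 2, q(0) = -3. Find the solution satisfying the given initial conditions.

p(t) = 4e^(3t)sin(4t) + 2e^(3t)cos(4t), q(t) = -e^(3t)sin(4t) - 3e^(3t)cos(4t)

Coefficient matrix A = [[-1, -8], [4, 7]].
Characteristic polynomial det(A - λI) = λ^2 - 6λ + 25 = 0.
Eigenvalues λ = 3 ± 4i (complex conjugate pair).
For λ=3+4i: an eigenvector is (1,0) - i(-1,1) = (1 + i, 0 - i).
A real fundamental pair from Re and Im of e^((3+4i)t)v: X_1 = e^(3t)(cos(4t)·(1,0) + sin(4t)·(-1,1)), X_2 = e^(3t)(sin(4t)·(1,0) - cos(4t)·(-1,1)).
General solution: c_1X_1 + c_2X_2.
Applying p(0)=2, q(0)=-3 gives c_1=-1, c_2=3.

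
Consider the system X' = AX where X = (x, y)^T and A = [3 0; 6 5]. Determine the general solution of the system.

x(t) = c_2e^(3t), y(t) = -c_1e^(5t) - 3c_2e^(3t)

Coefficient matrix A = [[3, 0], [6, 5]].
Characteristic polynomial det(A - λI) = λ^2 - 8λ + 15 = 0.
Eigenvalues λ = 5, 3.
For λ=5: (A-λI) row 1 is [-2, 0], so an eigenvector is (0, -1).
For λ=3: (A-λI) row 2 is [6, 2], so an eigenvector is (1, -3).
General solution: c_1e^(5t)(0,-1) + c_2e^(3t)(1,-3).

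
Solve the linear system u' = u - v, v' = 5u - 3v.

Coefficient matrix A = [[1, -1], [5, -3]].
Characteristic polynomial det(A - λI) = λ^2 + 2λ + 2 = 0.
Eigenvalues λ = -1 ± i (complex conjugate pair).
For λ=-1+i: an eigenvector is (0,-1) - i(1,2) = (0 - i, -1 - 2i).
A real fundamental pair from Re and Im of e^((-1+i)t)v: X_1 = e^(-t)(cos(t)·(0,-1) + sin(t)·(1,2)), X_2 = e^(-t)(sin(t)·(0,-1) - cos(t)·(1,2)).
General solution: K_1X_1 + K_2X_2.

u(t) = K_1e^(-t)sin(t) - K_2e^(-t)cos(t), v(t) = 2K_1e^(-t)sin(t) - K_1e^(-t)cos(t) - K_2e^(-t)sin(t) - 2K_2e^(-t)cos(t)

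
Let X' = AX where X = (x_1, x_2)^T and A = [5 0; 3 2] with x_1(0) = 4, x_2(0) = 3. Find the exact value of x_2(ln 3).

A = [[5,0],[3,2]]; eigenvalues λ = 2, 5.
Eigenvectors: (0,-1) for λ=2, (1,1) for λ=5.
From the initial condition, c_1 = 1, c_2 = 4.
x_2(ln 3) = (1)(3^2)(-1) + (4)(3^5)(1) = 963.

963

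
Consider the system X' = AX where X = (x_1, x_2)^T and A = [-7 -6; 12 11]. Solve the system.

Coefficient matrix A = [[-7, -6], [12, 11]].
Characteristic polynomial det(A - λI) = λ^2 - 4λ - 5 = 0.
Eigenvalues λ = -1, 5.
For λ=-1: (A-λI) row 1 is [-6, -6], so an eigenvector is (-1, 1).
For λ=5: (A-λI) row 1 is [-12, -6], so an eigenvector is (1, -2).
General solution: K_1e^(-t)(-1,1) + K_2e^(5t)(1,-2).

x_1(t) = -K_1e^(-t) + K_2e^(5t), x_2(t) = K_1e^(-t) - 2K_2e^(5t)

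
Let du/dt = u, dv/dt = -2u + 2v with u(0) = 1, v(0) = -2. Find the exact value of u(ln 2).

2

A = [[1,0],[-2,2]]; eigenvalues λ = 2, 1.
Eigenvectors: (0,1) for λ=2, (1,2) for λ=1.
From the initial condition, c_1 = -4, c_2 = 1.
u(ln 2) = (-4)(2^2)(0) + (1)(2^1)(1) = 2.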